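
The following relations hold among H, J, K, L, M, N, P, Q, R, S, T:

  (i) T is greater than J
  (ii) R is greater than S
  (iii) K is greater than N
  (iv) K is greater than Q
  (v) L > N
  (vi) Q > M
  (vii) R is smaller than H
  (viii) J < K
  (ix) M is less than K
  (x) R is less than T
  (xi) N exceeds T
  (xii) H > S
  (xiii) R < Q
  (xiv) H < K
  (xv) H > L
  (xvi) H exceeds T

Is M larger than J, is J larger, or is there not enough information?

undetermined

Following every chain through M: above M we get Q, K.
J is not reached, and no chain runs the other way from J to M.
So the given relations leave the order of M and J undetermined.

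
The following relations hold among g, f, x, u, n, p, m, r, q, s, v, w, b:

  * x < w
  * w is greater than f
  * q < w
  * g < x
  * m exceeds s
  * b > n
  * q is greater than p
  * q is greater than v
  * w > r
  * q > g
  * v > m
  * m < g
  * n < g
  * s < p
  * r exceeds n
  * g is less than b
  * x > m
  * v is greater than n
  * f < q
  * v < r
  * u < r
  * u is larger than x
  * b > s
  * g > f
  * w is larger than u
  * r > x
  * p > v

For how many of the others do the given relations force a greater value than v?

The elements the relations force above v are p, q, r, w — no chain reaches any other.
That is 4.

4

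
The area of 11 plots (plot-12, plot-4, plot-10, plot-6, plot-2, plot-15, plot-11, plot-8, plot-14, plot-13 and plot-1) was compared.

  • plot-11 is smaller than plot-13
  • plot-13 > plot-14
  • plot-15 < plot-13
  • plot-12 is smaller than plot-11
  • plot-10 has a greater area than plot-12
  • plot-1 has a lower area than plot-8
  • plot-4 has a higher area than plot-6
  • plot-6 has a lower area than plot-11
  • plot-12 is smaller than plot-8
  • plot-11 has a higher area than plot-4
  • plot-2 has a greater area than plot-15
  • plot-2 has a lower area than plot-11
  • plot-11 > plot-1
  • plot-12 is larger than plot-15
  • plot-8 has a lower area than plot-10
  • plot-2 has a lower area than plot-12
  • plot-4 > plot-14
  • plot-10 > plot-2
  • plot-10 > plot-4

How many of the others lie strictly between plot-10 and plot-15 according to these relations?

The relations place plot-15 below plot-10. An element lies strictly between them when it is forced above plot-15 and also forced below plot-10.
Above plot-15: {plot-2, plot-12, plot-8, plot-11, plot-13}. Below plot-10: {plot-6, plot-1, plot-2, plot-12, plot-14, plot-4, plot-8}.
Intersection: {plot-2, plot-12, plot-8} — 3.

3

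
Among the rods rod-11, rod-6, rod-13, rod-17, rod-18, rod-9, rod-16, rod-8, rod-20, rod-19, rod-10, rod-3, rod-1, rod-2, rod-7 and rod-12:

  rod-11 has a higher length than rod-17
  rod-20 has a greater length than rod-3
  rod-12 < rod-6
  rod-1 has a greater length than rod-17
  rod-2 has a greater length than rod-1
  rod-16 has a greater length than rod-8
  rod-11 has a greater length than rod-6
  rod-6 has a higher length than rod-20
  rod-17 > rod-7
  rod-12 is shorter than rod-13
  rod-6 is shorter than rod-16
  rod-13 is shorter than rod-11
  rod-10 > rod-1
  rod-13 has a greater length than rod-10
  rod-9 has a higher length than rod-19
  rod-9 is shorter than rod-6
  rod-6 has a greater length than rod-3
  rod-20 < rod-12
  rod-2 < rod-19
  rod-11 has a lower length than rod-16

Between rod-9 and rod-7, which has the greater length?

rod-9

rod-7 < rod-17 < rod-1 < rod-2 < rod-19 < rod-9, by transitivity through rod-17, rod-1, rod-2, rod-19.
So rod-7 < rod-9; rod-9 is the longer of the two.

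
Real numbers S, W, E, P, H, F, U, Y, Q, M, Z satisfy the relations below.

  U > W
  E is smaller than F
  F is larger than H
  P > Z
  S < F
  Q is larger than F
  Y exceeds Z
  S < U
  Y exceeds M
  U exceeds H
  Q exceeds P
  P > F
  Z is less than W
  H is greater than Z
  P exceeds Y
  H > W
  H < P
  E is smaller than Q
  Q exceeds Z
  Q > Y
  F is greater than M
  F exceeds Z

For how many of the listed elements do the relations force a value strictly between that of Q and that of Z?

The relations place Z below Q. An element lies strictly between them when it is forced above Z and also forced below Q.
Above Z: {W, H, Y, F, U, P}. Below Q: {M, S, W, E, H, Y, F, P}.
Intersection: {W, H, Y, F, P} — 5.

5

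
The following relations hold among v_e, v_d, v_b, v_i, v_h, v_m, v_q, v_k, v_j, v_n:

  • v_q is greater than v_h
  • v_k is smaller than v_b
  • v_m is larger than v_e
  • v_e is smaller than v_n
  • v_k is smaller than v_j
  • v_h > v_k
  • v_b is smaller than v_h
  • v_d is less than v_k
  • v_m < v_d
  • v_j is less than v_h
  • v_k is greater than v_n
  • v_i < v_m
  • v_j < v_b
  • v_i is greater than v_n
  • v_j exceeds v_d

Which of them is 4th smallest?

Chaining the given pairs: v_e < v_n < v_i < v_m < v_d < v_k < v_j < v_b < v_h < v_q.
The 4th smallest is v_m.

v_m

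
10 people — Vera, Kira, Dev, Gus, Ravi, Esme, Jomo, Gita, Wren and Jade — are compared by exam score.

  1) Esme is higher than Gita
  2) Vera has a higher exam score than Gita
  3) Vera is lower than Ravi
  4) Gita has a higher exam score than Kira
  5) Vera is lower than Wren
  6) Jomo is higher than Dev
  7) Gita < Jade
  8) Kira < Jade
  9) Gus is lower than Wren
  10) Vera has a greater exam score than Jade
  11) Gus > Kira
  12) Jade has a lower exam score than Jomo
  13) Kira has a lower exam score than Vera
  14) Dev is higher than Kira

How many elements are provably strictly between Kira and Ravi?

3

Chaining upward from Kira reaches: Gita, Jade, Esme, Vera, Dev, Jomo, Gus, Wren.
Chaining downward from Ravi reaches: Gita, Jade, Vera.
Strictly between Kira and Ravi are those in both lists: Gita, Jade, Vera — 3 elements.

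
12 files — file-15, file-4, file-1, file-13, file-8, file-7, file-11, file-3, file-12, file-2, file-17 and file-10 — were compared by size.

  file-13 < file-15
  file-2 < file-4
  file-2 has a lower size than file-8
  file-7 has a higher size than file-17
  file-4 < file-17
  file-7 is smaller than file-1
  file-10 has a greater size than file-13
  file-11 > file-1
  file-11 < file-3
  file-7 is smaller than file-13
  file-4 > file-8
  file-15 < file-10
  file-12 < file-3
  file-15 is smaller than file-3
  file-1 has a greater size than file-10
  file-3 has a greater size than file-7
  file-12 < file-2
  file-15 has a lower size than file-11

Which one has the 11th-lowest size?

The consecutive relations fix a unique order: file-12 < file-2 < file-8 < file-4 < file-17 < file-7 < file-13 < file-15 < file-10 < file-1 < file-11 < file-3.
The 11th smallest is file-11.

file-11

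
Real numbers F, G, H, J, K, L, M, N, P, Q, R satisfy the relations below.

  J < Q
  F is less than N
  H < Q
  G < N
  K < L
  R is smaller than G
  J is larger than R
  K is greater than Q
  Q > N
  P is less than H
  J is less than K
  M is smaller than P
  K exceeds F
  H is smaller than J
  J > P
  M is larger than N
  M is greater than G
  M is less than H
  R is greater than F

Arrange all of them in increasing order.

F < R < G < N < M < P < H < J < Q < K < L

The consecutive links are each given: F < R; R < G; G < N; N < M; M < P; P < H; H < J; J < Q; Q < K; K < L.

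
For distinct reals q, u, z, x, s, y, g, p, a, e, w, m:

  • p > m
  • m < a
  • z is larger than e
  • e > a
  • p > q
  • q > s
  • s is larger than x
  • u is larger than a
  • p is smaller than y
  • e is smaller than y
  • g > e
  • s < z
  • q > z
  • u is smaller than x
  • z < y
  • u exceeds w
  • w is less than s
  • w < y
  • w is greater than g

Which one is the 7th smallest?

The consecutive relations fix a unique order: m < a < e < g < w < u < x < s < z < q < p < y.
The 7th smallest is x.

x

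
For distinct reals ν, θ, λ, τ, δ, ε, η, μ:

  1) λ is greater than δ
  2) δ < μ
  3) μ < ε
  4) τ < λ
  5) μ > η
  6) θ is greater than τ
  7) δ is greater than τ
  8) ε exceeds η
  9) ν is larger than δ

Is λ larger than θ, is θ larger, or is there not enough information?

Following every chain through λ: below λ we get τ, δ.
θ is not reached, and no chain runs the other way from θ to λ.
So the given relations leave the order of λ and θ undetermined.

undetermined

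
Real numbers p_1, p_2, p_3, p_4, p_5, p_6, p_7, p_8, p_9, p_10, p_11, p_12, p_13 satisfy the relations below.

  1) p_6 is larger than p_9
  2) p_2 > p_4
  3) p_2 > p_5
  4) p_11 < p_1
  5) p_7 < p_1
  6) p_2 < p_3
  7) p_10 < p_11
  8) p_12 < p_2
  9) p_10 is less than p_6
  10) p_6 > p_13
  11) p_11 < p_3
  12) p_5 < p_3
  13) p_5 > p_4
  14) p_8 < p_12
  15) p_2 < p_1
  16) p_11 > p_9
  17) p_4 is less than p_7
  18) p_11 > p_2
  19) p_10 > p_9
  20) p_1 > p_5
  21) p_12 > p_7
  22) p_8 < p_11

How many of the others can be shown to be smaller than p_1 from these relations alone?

9

Directly below p_1: p_7, p_5, p_2, p_11.
One step further: p_4, p_8, p_12, p_9, p_10 (9 so far).
No other element is forced below p_1 by the given relations, so the count is 9.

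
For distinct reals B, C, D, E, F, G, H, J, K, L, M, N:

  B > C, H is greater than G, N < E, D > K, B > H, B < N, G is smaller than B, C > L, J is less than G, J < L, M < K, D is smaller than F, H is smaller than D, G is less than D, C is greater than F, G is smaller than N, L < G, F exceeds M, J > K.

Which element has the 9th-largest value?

The consecutive relations fix a unique order: M < K < J < L < G < H < D < F < C < B < N < E.
Counting 9 from the largest end gives L.

L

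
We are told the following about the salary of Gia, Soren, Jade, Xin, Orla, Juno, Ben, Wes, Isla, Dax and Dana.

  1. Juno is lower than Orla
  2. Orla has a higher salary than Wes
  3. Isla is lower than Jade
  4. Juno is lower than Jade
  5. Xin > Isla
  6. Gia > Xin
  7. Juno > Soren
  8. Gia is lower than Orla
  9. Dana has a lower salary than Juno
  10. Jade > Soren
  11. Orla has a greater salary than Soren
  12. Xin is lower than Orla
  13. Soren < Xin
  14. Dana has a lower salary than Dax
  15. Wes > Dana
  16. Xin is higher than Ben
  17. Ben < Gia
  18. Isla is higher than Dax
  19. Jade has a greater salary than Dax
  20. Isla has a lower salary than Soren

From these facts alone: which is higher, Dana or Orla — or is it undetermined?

Following the relations from Dana: Dana < Dax < Isla < Soren < Xin < Gia < Orla.
So Orla is higher.

Orla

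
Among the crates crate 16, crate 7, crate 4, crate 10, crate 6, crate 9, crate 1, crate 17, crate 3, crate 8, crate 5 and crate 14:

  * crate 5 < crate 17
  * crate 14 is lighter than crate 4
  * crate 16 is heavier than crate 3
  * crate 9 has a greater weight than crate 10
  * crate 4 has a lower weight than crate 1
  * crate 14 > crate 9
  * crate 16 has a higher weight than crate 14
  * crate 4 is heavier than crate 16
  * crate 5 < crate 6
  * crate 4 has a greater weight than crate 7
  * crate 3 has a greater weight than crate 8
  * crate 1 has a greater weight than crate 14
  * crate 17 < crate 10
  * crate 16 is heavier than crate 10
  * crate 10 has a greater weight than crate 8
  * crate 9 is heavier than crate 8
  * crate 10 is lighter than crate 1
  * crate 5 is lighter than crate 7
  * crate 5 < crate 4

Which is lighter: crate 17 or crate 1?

crate 17

Following the relations from crate 17: crate 17 < crate 10 < crate 9 < crate 14 < crate 16 < crate 4 < crate 1.
So crate 17 < crate 1; crate 17 is the lighter of the two.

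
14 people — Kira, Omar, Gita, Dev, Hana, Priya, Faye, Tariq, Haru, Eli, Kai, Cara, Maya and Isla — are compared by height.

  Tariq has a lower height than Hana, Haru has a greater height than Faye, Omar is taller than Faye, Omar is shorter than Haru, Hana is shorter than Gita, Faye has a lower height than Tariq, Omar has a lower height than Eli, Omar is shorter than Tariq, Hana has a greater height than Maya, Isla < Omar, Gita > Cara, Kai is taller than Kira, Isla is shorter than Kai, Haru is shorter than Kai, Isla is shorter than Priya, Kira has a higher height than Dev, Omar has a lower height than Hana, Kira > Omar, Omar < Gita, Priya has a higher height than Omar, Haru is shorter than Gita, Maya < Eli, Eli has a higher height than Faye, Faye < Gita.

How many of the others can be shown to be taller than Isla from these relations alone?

From Isla the given relations immediately reach Omar, Kai, Priya.
From those, Haru, Tariq, Hana, Eli, Kira, Gita — 9 in total.
No other element is forced above Isla by the given relations, so the count is 9.

9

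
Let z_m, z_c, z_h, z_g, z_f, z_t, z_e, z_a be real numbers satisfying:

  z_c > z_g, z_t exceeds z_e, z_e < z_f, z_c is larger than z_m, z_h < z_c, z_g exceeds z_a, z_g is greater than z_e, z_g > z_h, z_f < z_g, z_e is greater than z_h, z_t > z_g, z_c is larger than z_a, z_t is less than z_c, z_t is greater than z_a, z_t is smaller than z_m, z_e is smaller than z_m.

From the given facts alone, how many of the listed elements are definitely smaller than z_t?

From z_t the given relations immediately reach z_e, z_a, z_g.
From those, z_h, z_f — 5 in total.
Nothing else is reachable below z_t; 5 in all.

5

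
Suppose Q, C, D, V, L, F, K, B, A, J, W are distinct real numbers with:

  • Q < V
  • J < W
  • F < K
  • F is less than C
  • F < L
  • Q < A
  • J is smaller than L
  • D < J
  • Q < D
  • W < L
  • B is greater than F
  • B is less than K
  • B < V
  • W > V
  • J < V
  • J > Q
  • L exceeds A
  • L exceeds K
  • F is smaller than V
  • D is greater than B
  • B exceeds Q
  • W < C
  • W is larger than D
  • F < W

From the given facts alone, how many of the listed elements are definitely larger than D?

5

The elements the relations force above D are J, V, W, L, C — no chain reaches any other.
That is 5.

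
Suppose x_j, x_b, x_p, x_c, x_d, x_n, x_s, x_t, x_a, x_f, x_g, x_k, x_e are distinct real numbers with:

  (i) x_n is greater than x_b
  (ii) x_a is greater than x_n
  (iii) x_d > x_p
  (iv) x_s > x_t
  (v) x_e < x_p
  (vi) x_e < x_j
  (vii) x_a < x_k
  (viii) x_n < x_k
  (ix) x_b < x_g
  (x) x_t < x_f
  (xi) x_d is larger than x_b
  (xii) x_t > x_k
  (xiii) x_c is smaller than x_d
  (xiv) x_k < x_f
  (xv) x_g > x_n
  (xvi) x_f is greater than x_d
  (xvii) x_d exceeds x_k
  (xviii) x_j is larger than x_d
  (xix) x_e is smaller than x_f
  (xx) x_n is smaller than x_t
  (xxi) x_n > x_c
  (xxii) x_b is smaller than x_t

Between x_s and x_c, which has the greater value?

x_s

Chaining the given relations: x_c < x_n < x_a < x_k < x_t < x_s.
So x_c < x_s; x_s is the larger of the two.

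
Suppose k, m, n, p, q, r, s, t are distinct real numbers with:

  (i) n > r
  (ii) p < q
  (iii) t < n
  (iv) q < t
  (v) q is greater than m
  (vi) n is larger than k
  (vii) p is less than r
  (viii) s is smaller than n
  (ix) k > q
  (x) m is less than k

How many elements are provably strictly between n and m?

3

Chaining upward from m reaches: q, k, t.
Chaining downward from n reaches: p, r, q, k, s, t.
Strictly between m and n are those in both lists: q, k, t — 3 elements.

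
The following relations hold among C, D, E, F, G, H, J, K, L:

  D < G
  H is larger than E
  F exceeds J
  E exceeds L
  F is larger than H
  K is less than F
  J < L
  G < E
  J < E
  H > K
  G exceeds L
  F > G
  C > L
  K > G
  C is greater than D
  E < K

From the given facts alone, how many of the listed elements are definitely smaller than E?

4

Directly below E: J, L, G.
One step further: D (4 so far).
Nothing else is reachable below E; 4 in all.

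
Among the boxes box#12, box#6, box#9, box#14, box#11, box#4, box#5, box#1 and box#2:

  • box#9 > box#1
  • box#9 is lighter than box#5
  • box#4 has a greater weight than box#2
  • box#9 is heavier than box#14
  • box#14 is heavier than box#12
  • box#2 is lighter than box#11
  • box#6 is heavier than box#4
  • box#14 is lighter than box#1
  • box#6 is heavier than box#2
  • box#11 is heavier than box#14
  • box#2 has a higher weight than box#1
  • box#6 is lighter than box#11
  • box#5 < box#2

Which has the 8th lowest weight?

Chaining the given pairs: box#12 < box#14 < box#1 < box#9 < box#5 < box#2 < box#4 < box#6 < box#11.
The 8th smallest is box#6.

box#6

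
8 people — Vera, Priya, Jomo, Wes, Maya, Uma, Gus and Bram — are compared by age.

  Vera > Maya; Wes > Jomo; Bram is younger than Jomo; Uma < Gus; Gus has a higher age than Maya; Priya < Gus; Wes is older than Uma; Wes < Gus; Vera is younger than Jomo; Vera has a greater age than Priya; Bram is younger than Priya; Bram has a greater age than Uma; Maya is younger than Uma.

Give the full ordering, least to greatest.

Maya < Uma < Bram < Priya < Vera < Jomo < Wes < Gus

The consecutive links are each given: Maya < Uma; Uma < Bram; Bram < Priya; Priya < Vera; Vera < Jomo; Jomo < Wes; Wes < Gus.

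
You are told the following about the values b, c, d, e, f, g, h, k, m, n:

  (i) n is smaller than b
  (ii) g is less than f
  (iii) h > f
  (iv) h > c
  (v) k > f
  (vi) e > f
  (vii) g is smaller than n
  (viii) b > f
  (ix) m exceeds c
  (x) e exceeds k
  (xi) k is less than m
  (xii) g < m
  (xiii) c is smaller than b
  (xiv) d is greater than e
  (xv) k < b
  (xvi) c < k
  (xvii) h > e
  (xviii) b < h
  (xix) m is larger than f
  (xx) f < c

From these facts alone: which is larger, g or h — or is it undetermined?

g < f and f < c give g < c.
Then c < k extends the chain to k.
With k < e: g < f < c < k < e.
With e < h: g < f < c < k < e < h.
So h is larger.

h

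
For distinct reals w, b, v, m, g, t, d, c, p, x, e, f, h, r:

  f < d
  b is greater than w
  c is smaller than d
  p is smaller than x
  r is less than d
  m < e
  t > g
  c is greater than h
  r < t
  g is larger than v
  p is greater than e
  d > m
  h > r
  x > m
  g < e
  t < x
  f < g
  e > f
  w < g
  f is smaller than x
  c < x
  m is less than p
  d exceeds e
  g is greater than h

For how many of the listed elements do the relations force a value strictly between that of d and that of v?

2

The relations place v below d. An element lies strictly between them when it is forced above v and also forced below d.
Above v: {g, e, t, p, x}. Below d: {w, r, h, c, f, g, m, e}.
Intersection: {g, e} — 2.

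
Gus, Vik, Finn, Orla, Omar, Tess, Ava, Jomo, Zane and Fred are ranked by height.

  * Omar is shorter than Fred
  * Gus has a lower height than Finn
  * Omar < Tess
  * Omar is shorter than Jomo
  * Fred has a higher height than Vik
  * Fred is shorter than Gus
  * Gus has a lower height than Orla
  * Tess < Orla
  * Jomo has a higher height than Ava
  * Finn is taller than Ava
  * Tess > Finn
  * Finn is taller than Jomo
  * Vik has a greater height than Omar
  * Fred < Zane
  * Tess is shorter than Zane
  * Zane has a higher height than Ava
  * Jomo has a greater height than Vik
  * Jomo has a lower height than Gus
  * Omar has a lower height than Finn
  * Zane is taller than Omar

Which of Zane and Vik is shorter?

The relevant relations are Vik < Fred; Fred < Gus; Gus < Finn; Finn < Tess; Tess < Zane.
Chaining these gives Vik < Fred < Gus < Finn < Tess < Zane.
So Vik < Zane; Vik is the shorter of the two.

Vik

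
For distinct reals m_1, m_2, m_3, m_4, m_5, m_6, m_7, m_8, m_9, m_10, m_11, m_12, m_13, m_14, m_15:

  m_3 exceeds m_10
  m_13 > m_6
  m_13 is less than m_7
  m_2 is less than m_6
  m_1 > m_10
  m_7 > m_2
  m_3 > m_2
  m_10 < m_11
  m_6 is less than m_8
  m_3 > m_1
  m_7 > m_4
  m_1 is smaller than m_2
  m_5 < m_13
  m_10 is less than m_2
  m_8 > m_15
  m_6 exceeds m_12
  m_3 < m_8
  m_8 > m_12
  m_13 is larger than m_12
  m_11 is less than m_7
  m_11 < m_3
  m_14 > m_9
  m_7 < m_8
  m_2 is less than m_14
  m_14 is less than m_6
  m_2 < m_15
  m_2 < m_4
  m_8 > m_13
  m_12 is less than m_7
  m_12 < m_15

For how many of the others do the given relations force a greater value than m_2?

Directly above m_2: m_3, m_4, m_14, m_15, m_6, m_7.
One step further: m_13, m_8 (8 so far).
No other element is forced above m_2 by the given relations, so the count is 8.

8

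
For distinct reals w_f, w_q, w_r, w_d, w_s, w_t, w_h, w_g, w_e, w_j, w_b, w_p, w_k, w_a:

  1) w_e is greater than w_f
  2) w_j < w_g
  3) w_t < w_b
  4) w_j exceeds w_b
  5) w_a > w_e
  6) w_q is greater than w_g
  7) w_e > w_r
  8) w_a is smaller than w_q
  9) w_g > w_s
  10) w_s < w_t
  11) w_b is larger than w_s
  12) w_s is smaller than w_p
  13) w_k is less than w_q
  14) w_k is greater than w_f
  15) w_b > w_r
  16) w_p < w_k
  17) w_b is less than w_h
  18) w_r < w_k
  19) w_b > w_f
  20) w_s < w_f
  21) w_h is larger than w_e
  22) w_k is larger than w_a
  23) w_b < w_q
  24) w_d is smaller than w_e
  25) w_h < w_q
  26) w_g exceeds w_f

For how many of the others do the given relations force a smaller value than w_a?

5

The elements the relations force below w_a are w_s, w_d, w_r, w_f, w_e — no chain reaches any other.
That is 5.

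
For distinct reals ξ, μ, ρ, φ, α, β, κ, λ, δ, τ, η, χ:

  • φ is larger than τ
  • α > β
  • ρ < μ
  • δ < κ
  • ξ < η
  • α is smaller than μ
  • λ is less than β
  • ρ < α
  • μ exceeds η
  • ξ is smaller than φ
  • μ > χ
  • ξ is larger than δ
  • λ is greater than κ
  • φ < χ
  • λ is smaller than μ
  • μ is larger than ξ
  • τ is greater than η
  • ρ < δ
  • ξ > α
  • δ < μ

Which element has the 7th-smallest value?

ξ

Chaining the given pairs: ρ < δ < κ < λ < β < α < ξ < η < τ < φ < χ < μ.
Counting 7 from the smallest end gives ξ.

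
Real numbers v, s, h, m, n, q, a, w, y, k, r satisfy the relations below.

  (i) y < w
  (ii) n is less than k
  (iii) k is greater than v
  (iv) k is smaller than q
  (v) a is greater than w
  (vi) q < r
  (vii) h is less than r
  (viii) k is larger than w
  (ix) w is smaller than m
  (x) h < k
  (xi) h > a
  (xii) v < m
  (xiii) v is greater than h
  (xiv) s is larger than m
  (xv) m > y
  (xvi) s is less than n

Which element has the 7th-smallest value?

Chaining the given pairs: y < w < a < h < v < m < s < n < k < q < r.
Counting 7 from the smallest end gives s.

s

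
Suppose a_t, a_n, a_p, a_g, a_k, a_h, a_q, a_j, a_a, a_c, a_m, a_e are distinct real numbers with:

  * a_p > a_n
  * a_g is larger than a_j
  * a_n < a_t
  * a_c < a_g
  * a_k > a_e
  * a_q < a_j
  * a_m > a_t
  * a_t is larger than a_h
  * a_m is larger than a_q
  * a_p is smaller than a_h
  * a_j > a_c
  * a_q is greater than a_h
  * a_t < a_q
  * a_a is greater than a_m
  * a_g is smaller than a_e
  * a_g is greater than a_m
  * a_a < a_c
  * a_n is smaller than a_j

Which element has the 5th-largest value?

a_c

Chaining the given pairs: a_n < a_p < a_h < a_t < a_q < a_m < a_a < a_c < a_j < a_g < a_e < a_k.
The 5th largest is a_c.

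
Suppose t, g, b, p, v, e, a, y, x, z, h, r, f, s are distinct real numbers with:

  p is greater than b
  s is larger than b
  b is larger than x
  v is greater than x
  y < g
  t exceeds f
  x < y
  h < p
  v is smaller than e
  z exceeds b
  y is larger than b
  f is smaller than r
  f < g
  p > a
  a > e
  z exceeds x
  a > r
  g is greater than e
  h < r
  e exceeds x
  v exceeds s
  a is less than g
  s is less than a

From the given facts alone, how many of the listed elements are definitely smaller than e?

From e the given relations immediately reach x, v.
From those, s — 3 in total.
From those, b — 4 in total.
Nothing else is reachable below e; 4 in all.

4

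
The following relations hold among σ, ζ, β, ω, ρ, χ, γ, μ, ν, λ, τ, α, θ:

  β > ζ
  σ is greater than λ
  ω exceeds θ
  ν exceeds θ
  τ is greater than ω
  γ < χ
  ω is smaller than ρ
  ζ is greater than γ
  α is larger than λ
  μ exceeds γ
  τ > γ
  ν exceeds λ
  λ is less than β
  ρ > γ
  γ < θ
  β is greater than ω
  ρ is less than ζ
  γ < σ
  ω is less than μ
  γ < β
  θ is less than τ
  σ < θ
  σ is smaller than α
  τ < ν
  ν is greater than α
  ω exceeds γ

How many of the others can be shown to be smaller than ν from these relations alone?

From ν the given relations immediately reach λ, θ, α, τ.
From those, γ, σ, ω — 7 in total.
No other element is forced below ν by the given relations, so the count is 7.

7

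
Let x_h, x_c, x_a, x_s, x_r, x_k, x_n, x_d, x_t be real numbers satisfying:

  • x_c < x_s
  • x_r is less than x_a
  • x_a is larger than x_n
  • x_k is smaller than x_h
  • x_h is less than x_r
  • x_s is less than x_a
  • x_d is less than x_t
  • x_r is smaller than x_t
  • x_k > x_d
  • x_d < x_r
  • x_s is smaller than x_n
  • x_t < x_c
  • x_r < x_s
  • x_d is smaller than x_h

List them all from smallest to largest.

x_d < x_k < x_h < x_r < x_t < x_c < x_s < x_n < x_a

Nothing is placed below x_d, so it is least; from there x_d < x_k; x_k < x_h; x_h < x_r; x_r < x_t; x_t < x_c; x_c < x_s; x_s < x_n; x_n < x_a, each given directly.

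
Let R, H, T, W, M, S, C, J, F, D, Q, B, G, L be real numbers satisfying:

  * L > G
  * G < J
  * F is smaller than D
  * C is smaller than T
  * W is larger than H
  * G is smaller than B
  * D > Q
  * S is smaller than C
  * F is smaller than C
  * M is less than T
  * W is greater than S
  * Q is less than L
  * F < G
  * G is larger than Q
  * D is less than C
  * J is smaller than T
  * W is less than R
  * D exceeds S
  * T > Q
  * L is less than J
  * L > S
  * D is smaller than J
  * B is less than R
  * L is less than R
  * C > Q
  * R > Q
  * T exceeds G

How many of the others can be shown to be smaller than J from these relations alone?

6

Directly below J: G, D, L.
One step further: S, Q, F (6 so far).
No other element is forced below J by the given relations, so the count is 6.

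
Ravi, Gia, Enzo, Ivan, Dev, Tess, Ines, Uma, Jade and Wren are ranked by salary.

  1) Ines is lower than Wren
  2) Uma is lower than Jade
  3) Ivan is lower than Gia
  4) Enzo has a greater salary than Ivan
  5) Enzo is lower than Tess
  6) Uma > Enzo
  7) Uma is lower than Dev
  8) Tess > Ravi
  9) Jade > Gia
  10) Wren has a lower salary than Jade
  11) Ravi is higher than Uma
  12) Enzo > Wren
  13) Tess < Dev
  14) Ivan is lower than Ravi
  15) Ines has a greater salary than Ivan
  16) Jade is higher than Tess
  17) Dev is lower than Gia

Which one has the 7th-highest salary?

Enzo

The consecutive relations fix a unique order: Ivan < Ines < Wren < Enzo < Uma < Ravi < Tess < Dev < Gia < Jade.
Counting 7 from the largest end gives Enzo.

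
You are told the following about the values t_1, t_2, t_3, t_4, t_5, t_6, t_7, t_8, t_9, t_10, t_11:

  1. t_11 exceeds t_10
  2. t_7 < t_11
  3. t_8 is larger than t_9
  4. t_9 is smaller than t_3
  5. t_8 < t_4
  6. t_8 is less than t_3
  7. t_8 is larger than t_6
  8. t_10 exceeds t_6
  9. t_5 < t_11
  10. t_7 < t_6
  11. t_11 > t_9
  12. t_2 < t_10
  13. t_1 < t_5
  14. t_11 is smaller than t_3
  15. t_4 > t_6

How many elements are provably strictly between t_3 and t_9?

2

Chaining upward from t_9 reaches: t_8, t_4, t_11.
Chaining downward from t_3 reaches: t_1, t_7, t_2, t_6, t_5, t_10, t_8, t_11.
Strictly between t_9 and t_3 are those in both lists: t_8, t_11 — 2 elements.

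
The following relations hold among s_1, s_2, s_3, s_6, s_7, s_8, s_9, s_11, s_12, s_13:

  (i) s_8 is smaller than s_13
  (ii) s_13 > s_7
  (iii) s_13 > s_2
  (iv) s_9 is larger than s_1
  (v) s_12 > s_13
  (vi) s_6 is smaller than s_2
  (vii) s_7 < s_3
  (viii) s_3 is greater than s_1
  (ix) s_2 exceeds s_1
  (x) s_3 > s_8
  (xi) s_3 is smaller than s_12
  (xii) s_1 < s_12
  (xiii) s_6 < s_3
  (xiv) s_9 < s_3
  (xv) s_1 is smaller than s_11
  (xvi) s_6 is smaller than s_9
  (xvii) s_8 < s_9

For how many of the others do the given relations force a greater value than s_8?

Directly above s_8: s_13, s_9, s_3.
One step further: s_12 (4 so far).
No other element is forced above s_8 by the given relations, so the count is 4.

4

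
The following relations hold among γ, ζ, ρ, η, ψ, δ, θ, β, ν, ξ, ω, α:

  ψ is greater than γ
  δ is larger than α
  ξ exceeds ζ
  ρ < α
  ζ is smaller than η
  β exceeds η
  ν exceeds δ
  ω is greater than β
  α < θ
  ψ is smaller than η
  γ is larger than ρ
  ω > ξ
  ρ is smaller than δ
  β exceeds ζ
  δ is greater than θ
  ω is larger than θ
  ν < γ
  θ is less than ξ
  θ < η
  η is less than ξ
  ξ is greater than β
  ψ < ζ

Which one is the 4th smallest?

The consecutive relations fix a unique order: ρ < α < θ < δ < ν < γ < ψ < ζ < η < β < ξ < ω.
Counting 4 from the smallest end gives δ.

δ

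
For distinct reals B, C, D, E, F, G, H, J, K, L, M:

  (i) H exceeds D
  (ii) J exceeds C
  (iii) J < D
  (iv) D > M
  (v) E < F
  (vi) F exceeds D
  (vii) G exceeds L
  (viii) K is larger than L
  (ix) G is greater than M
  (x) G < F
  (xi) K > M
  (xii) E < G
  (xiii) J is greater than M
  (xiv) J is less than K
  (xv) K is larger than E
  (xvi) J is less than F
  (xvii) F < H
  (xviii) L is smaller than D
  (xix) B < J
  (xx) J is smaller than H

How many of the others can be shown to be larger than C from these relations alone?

5

The elements the relations force above C are J, K, D, F, H — no chain reaches any other.
That is 5.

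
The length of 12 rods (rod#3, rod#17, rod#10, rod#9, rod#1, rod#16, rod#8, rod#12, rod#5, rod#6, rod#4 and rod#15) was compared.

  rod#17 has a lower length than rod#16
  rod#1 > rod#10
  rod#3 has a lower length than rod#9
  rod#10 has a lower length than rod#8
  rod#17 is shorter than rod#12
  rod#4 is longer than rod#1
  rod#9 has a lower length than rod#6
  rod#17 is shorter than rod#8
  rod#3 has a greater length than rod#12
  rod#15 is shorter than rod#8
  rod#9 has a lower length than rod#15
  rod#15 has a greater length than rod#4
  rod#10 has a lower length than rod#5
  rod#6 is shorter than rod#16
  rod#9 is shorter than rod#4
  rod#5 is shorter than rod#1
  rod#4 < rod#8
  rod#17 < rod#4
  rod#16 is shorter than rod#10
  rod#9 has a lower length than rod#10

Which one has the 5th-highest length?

rod#5

Chaining the given pairs: rod#17 < rod#12 < rod#3 < rod#9 < rod#6 < rod#16 < rod#10 < rod#5 < rod#1 < rod#4 < rod#15 < rod#8.
The 5th largest is rod#5.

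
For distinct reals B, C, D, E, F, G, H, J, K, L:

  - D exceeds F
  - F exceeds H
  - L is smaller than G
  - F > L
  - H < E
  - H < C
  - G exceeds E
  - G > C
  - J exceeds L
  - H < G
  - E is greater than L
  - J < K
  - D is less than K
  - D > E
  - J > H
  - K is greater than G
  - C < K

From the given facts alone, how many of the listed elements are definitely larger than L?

6

Directly above L: E, J, F, G.
One step further: D, K (6 so far).
No other element is forced above L by the given relations, so the count is 6.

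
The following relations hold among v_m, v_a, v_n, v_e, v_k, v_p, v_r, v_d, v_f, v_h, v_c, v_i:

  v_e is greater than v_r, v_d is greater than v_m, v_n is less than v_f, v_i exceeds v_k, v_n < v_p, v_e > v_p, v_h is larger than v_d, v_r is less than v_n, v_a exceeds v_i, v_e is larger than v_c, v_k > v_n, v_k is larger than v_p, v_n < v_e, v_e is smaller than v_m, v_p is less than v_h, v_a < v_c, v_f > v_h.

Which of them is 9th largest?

Chaining the given pairs: v_r < v_n < v_p < v_k < v_i < v_a < v_c < v_e < v_m < v_d < v_h < v_f.
The 9th largest is v_k.

v_k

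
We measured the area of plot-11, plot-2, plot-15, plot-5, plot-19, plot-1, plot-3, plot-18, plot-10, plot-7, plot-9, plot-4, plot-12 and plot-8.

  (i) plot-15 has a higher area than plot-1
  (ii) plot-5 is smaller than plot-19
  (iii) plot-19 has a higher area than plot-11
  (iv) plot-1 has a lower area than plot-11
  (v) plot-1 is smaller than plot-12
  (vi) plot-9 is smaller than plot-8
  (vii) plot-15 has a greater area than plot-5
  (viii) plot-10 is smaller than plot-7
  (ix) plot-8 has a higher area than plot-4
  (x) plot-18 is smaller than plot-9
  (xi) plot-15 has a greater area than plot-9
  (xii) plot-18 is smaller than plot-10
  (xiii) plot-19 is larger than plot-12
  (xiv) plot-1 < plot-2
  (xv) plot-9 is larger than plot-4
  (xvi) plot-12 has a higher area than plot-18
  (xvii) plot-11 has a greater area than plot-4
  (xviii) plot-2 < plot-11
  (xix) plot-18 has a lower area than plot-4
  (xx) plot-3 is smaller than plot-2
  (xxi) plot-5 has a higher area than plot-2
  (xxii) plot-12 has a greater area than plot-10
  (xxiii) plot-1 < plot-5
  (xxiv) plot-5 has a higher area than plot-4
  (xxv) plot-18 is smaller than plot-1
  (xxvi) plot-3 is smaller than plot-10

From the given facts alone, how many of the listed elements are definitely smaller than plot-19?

9

The elements the relations force below plot-19 are plot-18, plot-3, plot-10, plot-4, plot-1, plot-2, plot-5, plot-11, plot-12 — no chain reaches any other.
That is 9.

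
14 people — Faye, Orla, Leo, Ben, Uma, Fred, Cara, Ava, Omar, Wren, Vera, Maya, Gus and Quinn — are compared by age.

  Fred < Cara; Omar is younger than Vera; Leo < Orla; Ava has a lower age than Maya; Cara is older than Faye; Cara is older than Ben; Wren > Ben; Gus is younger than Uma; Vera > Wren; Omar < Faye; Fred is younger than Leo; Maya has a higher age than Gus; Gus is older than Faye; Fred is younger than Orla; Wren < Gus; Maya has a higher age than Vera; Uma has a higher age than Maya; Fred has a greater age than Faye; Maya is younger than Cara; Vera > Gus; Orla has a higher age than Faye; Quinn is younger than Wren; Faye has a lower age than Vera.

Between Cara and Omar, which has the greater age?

Cara

Omar < Faye and Faye < Gus give Omar < Gus.
With Gus < Vera: Omar < Faye < Gus < Vera.
Then Vera < Maya extends the chain to Maya.
With Maya < Cara: Omar < Faye < Gus < Vera < Maya < Cara.
So Omar < Cara; Cara is the older of the two.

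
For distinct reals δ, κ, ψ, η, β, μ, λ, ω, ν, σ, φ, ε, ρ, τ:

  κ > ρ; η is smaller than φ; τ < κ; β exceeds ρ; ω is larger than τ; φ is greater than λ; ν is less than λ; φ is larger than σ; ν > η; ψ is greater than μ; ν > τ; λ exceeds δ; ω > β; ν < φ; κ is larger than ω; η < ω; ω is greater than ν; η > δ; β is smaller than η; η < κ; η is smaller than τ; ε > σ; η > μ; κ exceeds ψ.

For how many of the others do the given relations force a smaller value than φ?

The elements the relations force below φ are μ, δ, ρ, β, σ, η, τ, ν, λ — no chain reaches any other.
That is 9.

9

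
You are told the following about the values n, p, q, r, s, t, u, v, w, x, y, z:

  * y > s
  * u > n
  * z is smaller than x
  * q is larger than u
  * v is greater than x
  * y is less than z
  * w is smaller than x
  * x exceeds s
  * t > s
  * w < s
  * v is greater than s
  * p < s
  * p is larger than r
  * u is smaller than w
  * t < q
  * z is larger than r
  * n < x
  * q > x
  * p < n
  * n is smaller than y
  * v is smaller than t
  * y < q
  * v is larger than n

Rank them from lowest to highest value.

r < p < n < u < w < s < y < z < x < v < t < q

Each adjacent pair is fixed by a given relation: r < p; p < n; n < u; u < w; w < s; s < y; y < z; z < x; x < v; v < t; t < q. Chaining them end to end gives the full order.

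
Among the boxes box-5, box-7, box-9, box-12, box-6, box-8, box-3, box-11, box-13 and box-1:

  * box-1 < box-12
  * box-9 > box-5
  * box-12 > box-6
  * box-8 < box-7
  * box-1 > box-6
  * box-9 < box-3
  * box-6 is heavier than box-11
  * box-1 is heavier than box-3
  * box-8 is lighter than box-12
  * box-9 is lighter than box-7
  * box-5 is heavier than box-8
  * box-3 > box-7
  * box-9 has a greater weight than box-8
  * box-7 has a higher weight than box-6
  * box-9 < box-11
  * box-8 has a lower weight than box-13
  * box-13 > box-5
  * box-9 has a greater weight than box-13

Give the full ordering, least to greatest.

Nothing is placed below box-8, so it is least; from there box-8 < box-5; box-5 < box-13; box-13 < box-9; box-9 < box-11; box-11 < box-6; box-6 < box-7; box-7 < box-3; box-3 < box-1; box-1 < box-12, each given directly.

box-8 < box-5 < box-13 < box-9 < box-11 < box-6 < box-7 < box-3 < box-1 < box-12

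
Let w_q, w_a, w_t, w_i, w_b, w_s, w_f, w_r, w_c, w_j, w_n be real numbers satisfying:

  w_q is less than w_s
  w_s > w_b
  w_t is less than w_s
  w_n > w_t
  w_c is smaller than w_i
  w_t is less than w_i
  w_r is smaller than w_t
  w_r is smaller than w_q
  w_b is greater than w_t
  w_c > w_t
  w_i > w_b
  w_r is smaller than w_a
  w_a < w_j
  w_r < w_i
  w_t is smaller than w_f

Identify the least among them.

w_a is not least since w_r < w_a; w_t is not least since w_r < w_t; w_c is not least since w_t < w_c; w_b is not least since w_t < w_b; w_i is not least since w_b < w_i; w_j is not least since w_a < w_j; w_f is not least since w_t < w_f; w_q is not least since w_r < w_q; w_n is not least since w_t < w_n; w_s is not least since w_b < w_s.
Only w_r has nothing below it, so w_r is the least.

w_r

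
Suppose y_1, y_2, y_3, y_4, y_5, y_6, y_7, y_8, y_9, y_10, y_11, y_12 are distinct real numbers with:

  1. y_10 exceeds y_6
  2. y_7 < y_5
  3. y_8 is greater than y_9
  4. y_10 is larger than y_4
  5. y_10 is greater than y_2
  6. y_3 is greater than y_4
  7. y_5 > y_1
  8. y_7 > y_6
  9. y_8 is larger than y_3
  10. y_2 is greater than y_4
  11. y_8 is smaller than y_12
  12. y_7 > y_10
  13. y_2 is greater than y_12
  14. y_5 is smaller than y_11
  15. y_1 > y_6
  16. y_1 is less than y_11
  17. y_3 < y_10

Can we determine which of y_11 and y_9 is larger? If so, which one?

The relevant relations are y_9 < y_8; y_8 < y_12; y_12 < y_2; y_2 < y_10; y_10 < y_7; y_7 < y_5; y_5 < y_11.
Together: y_9 < y_8 < y_12 < y_2 < y_10 < y_7 < y_5 < y_11.
So y_11 is larger.

y_11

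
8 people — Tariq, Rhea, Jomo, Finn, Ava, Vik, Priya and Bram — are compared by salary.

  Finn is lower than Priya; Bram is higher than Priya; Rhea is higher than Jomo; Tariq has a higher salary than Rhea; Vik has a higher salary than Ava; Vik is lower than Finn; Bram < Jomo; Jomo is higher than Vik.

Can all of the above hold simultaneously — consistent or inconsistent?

Every relation is compatible with Ava < Vik < Finn < Priya < Bram < Jomo < Rhea < Tariq; the set is consistent.

consistent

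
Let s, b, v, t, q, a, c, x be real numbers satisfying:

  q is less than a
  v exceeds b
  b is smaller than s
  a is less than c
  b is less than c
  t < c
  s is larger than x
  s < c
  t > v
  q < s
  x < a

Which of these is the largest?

c

Chaining downward from c: directly below it, b, t, s, a; then x, q, v.
That covers every other element, and nothing is given above c, so c is the largest.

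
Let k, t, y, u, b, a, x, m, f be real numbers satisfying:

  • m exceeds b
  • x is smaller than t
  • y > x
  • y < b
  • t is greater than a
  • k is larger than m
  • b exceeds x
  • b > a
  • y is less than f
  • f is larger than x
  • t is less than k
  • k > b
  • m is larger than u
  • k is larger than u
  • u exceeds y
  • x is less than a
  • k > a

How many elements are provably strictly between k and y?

3

The relations place y below k. An element lies strictly between them when it is forced above y and also forced below k.
Above y: {u, b, m, f}. Below k: {x, a, u, b, t, m}.
Intersection: {u, b, m} — 3.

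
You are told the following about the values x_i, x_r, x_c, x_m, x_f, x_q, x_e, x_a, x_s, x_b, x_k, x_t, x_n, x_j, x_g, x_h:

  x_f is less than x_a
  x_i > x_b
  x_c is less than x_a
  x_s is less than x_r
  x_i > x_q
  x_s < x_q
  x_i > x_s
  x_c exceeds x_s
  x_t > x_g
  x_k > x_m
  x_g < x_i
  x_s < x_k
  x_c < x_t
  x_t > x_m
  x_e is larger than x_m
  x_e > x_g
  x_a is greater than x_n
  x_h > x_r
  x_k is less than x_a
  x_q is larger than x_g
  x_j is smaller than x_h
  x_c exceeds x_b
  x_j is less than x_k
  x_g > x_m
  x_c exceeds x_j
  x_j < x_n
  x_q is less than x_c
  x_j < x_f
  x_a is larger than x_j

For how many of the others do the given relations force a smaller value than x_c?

6

Directly below x_c: x_j, x_b, x_s, x_q.
One step further: x_g (5 so far).
One step further: x_m (6 so far).
Nothing else is reachable below x_c; 6 in all.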